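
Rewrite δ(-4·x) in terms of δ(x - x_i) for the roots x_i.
\frac{\delta(x)}{4}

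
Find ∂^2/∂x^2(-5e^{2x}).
- 20 e^{2 x}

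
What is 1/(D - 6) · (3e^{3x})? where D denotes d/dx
- e^{3 x}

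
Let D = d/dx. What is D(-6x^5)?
- 30 x^{4}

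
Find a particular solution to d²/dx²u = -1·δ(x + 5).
-\frac{|x + 5|}{2}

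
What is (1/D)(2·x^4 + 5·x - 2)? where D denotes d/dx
\frac{2 x^{5}}{5} + \frac{5 x^{2}}{2} - 2 x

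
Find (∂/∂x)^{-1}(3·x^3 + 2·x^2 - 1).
\frac{3 x^{4}}{4} + \frac{2 x^{3}}{3} - x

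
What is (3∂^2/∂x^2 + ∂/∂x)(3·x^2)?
6 x + 18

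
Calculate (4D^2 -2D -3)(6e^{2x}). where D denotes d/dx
54 e^{2 x}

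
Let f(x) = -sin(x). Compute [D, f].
- \cos{\left(x \right)}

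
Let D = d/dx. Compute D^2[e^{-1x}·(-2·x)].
2 \left(2 - x\right) e^{- x}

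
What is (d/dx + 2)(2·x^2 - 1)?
4 x^{2} + 4 x - 2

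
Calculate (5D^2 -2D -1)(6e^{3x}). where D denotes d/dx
228 e^{3 x}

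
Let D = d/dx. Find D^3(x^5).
60 x^{2}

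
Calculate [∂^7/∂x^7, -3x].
-21\frac{d^{6}}{dx^{6}}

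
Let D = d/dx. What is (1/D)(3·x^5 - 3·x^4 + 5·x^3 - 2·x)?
\frac{x^{6}}{2} - \frac{3 x^{5}}{5} + \frac{5 x^{4}}{4} - x^{2}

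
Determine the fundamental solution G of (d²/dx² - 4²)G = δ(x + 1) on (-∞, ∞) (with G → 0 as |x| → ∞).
-\frac{e^{-4|x + 1|}}{8}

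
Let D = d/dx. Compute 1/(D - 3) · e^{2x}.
- e^{2 x}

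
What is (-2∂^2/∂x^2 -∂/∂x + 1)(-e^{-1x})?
0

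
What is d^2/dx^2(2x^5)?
40 x^{3}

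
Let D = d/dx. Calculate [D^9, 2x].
18D^{8}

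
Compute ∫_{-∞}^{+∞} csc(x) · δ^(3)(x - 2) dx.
\left(6 \cot^{2}{\left(2 \right)} + 5\right) \cot{\left(2 \right)} \csc{\left(2 \right)}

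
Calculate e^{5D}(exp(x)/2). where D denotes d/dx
\frac{e^{x + 5}}{2}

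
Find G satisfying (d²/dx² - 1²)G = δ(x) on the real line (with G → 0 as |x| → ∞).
-\frac{e^{-|x|}}{2}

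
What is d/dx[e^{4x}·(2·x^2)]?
4 x \left(2 x + 1\right) e^{4 x}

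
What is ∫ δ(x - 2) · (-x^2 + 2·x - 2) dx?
-2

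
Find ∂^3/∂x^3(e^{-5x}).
- 125 e^{- 5 x}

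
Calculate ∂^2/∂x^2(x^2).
2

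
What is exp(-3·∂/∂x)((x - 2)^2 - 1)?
x^{2} - 10 x + 24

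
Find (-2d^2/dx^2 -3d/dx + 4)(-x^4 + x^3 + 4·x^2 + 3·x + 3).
- 4 x^{4} + 16 x^{3} + 31 x^{2} - 24 x - 13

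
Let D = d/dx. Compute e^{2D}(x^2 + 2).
x^{2} + 4 x + 6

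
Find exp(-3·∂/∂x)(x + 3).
x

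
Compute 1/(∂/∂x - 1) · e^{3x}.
\frac{e^{3 x}}{2}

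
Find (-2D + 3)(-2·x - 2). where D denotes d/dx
- 6 x - 2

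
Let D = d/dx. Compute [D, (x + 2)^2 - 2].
2 x + 4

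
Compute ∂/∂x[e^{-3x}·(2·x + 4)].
2 \left(- 3 x - 5\right) e^{- 3 x}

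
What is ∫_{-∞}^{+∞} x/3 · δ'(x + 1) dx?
- \frac{1}{3}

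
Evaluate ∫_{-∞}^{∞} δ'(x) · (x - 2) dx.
-1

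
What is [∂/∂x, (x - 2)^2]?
2 x - 4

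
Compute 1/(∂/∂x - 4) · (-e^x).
\frac{e^{x}}{3}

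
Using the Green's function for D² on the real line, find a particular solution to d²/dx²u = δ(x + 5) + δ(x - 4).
\frac{|x + 5|}{2} + \frac{|x - 4|}{2}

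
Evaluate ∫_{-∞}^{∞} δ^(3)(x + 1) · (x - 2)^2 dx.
0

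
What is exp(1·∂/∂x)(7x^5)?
7 x^{5} + 35 x^{4} + 70 x^{3} + 70 x^{2} + 35 x + 7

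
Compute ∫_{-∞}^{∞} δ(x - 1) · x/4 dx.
\frac{1}{4}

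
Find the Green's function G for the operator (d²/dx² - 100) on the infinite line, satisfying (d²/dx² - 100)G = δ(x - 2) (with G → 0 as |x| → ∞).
-\frac{e^{-10|x - 2|}}{20}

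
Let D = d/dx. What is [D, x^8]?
8 x^{7}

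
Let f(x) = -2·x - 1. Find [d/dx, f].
-2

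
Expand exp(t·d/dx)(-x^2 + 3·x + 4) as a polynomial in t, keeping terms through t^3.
- t^{2} - t \left(2 x - 3\right) - x^{2} + 3 x + 4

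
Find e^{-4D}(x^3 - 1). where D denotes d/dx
x^{3} - 12 x^{2} + 48 x - 65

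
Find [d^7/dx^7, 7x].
49\frac{d^{6}}{dx^{6}}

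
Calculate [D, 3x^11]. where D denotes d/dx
33 x^{10}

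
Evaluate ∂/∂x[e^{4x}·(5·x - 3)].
\left(20 x - 7\right) e^{4 x}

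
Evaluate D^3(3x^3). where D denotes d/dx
18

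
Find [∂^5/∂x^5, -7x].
-35\frac{d^{4}}{dx^{4}}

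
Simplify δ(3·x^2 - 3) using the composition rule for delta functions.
\frac{\delta(x - 1) + \delta(x + 1)}{6}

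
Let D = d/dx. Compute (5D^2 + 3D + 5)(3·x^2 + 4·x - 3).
15 x^{2} + 38 x + 27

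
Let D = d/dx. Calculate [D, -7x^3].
- 21 x^{2}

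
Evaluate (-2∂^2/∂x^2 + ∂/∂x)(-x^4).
4 x^{2} \left(6 - x\right)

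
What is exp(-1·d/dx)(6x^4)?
6 x^{4} - 24 x^{3} + 36 x^{2} - 24 x + 6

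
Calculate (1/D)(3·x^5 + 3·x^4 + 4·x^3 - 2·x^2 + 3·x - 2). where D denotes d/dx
\frac{x^{6}}{2} + \frac{3 x^{5}}{5} + x^{4} - \frac{2 x^{3}}{3} + \frac{3 x^{2}}{2} - 2 x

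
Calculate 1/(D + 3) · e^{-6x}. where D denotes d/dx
- \frac{e^{- 6 x}}{3}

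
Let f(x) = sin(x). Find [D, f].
\cos{\left(x \right)}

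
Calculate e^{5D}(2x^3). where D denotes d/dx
2 x^{3} + 30 x^{2} + 150 x + 250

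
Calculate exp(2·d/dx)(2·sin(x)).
2 \sin{\left(x + 2 \right)}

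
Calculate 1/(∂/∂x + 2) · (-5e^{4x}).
- \frac{5 e^{4 x}}{6}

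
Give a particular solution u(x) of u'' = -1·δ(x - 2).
-\frac{|x - 2|}{2}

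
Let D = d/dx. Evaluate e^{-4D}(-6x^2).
- 6 x^{2} + 48 x - 96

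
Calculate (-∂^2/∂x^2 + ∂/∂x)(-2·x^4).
8 x^{2} \left(3 - x\right)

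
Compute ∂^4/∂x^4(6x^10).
30240 x^{6}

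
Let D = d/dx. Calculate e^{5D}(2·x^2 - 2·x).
2 x^{2} + 18 x + 40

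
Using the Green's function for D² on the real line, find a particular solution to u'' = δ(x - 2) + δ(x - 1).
\frac{|x - 2|}{2} + \frac{|x - 1|}{2}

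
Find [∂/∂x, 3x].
3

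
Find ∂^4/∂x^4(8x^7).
6720 x^{3}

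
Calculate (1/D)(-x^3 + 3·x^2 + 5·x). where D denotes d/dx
- \frac{x^{4}}{4} + x^{3} + \frac{5 x^{2}}{2}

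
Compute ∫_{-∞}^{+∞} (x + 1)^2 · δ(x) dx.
1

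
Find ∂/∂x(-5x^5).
- 25 x^{4}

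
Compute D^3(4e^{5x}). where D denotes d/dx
500 e^{5 x}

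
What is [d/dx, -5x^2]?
- 10 x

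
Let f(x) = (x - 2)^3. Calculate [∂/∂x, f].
3 \left(x - 2\right)^{2}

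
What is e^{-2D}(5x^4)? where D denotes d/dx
5 x^{4} - 40 x^{3} + 120 x^{2} - 160 x + 80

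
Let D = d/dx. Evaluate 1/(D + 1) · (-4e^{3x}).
- e^{3 x}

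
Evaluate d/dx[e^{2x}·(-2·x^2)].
4 x \left(- x - 1\right) e^{2 x}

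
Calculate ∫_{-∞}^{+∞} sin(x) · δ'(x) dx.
-1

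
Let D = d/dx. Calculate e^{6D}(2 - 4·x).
- 4 x - 22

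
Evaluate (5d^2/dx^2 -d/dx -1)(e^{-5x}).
129 e^{- 5 x}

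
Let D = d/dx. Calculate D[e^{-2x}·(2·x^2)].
4 x \left(1 - x\right) e^{- 2 x}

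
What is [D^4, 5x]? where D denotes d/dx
20D^{3}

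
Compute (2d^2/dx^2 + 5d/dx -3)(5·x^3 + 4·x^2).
- 15 x^{3} + 63 x^{2} + 100 x + 16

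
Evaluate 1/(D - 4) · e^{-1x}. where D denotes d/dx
- \frac{e^{- x}}{5}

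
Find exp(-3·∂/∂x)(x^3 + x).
x^{3} - 9 x^{2} + 28 x - 30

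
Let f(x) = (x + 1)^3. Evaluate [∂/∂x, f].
3 \left(x + 1\right)^{2}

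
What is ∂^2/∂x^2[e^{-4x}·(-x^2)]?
2 \left(- 8 x^{2} + 8 x - 1\right) e^{- 4 x}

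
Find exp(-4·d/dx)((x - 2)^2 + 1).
x^{2} - 12 x + 37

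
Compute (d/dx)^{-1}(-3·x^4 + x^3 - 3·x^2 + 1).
- \frac{3 x^{5}}{5} + \frac{x^{4}}{4} - x^{3} + x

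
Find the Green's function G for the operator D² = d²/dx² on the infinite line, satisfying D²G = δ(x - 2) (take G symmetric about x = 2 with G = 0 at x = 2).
\frac{|x - 2|}{2}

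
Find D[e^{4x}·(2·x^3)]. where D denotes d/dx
x^{2} \left(8 x + 6\right) e^{4 x}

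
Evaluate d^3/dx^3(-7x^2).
0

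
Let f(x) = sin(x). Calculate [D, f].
\cos{\left(x \right)}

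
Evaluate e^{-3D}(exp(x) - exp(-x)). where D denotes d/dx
- e^{3 - x} + e^{x - 3}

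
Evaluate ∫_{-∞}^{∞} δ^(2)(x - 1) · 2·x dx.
0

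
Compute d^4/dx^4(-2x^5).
- 240 x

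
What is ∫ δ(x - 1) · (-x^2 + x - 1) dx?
-1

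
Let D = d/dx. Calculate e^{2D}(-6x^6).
- 6 x^{6} - 72 x^{5} - 360 x^{4} - 960 x^{3} - 1440 x^{2} - 1152 x - 384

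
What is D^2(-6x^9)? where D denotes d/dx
- 432 x^{7}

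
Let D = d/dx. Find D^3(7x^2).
0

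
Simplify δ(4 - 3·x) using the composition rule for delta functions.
\frac{\delta(x - 4/3)}{3}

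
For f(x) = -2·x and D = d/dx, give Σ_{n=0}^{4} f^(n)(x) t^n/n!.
- 2 t - 2 x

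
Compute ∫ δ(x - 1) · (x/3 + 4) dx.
\frac{13}{3}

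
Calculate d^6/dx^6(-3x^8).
- 60480 x^{2}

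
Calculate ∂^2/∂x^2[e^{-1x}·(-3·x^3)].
3 x \left(- x^{2} + 6 x - 6\right) e^{- x}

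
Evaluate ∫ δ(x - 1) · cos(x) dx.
\cos{\left(1 \right)}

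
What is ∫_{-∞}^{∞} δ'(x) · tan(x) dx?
-1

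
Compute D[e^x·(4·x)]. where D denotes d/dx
4 \left(x + 1\right) e^{x}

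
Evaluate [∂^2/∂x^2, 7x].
14\frac{d}{dx}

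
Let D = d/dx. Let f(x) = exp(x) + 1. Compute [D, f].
e^{x}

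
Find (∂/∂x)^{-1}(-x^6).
- \frac{x^{7}}{7}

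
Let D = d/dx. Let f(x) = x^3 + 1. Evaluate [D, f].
3 x^{2}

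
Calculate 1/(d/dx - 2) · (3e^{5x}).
e^{5 x}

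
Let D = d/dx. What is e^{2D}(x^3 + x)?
x^{3} + 6 x^{2} + 13 x + 10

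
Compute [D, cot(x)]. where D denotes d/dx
- \frac{1}{\sin^{2}{\left(x \right)}}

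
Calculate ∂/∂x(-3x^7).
- 21 x^{6}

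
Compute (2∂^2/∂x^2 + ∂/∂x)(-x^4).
4 x^{2} \left(- x - 6\right)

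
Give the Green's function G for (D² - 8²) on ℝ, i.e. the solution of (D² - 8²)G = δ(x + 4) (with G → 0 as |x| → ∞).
-\frac{e^{-8|x + 4|}}{16}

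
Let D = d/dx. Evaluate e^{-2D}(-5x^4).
- 5 x^{4} + 40 x^{3} - 120 x^{2} + 160 x - 80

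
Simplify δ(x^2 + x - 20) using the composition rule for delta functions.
\frac{\delta(x - 4) + \delta(x + 5)}{9}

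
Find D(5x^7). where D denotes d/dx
35 x^{6}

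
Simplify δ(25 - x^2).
\frac{\delta(x - 5) + \delta(x + 5)}{10}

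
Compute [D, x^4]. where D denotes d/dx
4 x^{3}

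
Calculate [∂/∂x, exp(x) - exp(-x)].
2 \cosh{\left(x \right)}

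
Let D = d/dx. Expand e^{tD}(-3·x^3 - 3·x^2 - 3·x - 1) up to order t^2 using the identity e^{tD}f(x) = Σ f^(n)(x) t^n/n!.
- 3 t^{2} \left(3 x + 1\right) - 3 t \left(3 x^{2} + 2 x + 1\right) - 3 x^{3} - 3 x^{2} - 3 x - 1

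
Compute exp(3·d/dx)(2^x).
2^{x + 3}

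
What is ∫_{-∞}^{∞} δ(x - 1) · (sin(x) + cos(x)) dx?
\cos{\left(1 \right)} + \sin{\left(1 \right)}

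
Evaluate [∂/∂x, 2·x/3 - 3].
\frac{2}{3}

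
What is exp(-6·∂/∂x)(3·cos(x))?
3 \cos{\left(x - 6 \right)}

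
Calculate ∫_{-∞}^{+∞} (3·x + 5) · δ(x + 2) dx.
-1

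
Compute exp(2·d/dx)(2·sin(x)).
2 \sin{\left(x + 2 \right)}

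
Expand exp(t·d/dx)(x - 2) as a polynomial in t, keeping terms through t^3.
t + x - 2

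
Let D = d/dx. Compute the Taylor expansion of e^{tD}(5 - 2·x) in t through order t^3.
- 2 t - 2 x + 5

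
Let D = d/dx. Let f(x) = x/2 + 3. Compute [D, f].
\frac{1}{2}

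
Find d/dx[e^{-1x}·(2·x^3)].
2 x^{2} \left(3 - x\right) e^{- x}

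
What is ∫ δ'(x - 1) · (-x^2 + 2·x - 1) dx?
0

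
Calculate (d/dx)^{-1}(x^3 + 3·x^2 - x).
\frac{x^{4}}{4} + x^{3} - \frac{x^{2}}{2}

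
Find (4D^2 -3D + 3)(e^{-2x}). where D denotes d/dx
25 e^{- 2 x}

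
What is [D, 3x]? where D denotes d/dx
3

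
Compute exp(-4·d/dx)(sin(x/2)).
\sin{\left(\frac{x}{2} - 2 \right)}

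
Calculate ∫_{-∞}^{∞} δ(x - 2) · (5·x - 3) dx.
7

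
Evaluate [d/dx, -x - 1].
-1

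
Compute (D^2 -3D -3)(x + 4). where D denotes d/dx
- 3 x - 15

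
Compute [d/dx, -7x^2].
- 14 x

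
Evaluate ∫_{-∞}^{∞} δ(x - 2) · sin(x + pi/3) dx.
\sin{\left(\frac{\pi}{3} + 2 \right)}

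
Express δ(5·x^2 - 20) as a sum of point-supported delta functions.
\frac{\delta(x - 2) + \delta(x + 2)}{20}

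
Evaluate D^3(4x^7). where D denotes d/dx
840 x^{4}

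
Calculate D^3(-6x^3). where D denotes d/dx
-36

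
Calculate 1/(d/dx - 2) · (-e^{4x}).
- \frac{e^{4 x}}{2}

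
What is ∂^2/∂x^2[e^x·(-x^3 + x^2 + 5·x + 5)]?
\left(- x^{3} - 5 x^{2} + 3 x + 17\right) e^{x}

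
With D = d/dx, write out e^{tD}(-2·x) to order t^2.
- 2 t - 2 x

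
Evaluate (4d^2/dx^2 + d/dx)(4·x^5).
20 x^{3} \left(x + 16\right)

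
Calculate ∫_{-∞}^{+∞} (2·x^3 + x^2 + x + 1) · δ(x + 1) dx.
-1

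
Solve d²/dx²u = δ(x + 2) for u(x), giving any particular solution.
\frac{|x + 2|}{2}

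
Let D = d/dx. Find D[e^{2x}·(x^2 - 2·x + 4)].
2 \left(x^{2} - x + 3\right) e^{2 x}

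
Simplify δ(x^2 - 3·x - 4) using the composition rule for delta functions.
\frac{\delta(x + 1) + \delta(x - 4)}{5}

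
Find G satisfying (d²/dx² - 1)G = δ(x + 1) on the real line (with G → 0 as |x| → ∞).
-\frac{e^{-|x + 1|}}{2}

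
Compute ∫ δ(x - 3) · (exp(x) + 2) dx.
2 + e^{3}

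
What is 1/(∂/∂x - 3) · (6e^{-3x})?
- e^{- 3 x}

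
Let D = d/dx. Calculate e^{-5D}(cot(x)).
\cot{\left(x - 5 \right)}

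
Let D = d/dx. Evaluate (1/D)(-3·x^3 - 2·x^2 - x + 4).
- \frac{3 x^{4}}{4} - \frac{2 x^{3}}{3} - \frac{x^{2}}{2} + 4 x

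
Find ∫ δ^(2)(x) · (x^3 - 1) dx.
0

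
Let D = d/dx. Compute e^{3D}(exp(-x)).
e^{- x - 3}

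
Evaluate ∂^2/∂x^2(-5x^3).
- 30 x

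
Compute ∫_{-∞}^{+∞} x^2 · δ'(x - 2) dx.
-4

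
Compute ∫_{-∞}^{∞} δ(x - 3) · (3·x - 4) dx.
5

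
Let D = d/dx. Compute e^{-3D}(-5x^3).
- 5 x^{3} + 45 x^{2} - 135 x + 135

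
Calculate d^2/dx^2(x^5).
20 x^{3}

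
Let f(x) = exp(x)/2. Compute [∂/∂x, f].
\frac{e^{x}}{2}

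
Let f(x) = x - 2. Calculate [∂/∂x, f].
1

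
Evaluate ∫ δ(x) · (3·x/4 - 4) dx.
-4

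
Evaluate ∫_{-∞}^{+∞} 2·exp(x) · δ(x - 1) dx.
2 e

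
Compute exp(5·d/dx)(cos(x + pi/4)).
\cos{\left(x + \frac{\pi}{4} + 5 \right)}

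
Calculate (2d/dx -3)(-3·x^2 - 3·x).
9 x^{2} - 3 x - 6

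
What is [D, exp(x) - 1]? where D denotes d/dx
e^{x}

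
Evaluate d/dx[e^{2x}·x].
\left(2 x + 1\right) e^{2 x}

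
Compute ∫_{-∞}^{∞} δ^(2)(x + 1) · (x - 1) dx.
0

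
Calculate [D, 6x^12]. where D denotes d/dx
72 x^{11}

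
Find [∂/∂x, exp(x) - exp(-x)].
2 \cosh{\left(x \right)}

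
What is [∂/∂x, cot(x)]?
- \frac{1}{\sin^{2}{\left(x \right)}}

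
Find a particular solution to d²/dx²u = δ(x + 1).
\frac{|x + 1|}{2}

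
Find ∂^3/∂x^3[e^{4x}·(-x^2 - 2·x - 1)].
\left(- 64 x^{2} - 224 x - 184\right) e^{4 x}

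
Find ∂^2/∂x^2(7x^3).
42 x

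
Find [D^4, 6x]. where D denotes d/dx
24D^{3}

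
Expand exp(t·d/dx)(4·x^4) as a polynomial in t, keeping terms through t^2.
4 x^{2} \left(6 t^{2} + 4 t x + x^{2}\right)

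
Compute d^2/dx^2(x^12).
132 x^{10}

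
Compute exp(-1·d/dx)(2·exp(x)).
2 e^{x - 1}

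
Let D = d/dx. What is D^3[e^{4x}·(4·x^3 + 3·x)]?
\left(256 x^{3} + 576 x^{2} + 480 x + 168\right) e^{4 x}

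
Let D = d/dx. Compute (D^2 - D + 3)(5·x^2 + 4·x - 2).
x \left(15 x + 2\right)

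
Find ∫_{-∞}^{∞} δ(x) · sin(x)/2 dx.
0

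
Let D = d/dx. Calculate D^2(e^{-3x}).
9 e^{- 3 x}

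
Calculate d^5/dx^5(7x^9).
105840 x^{4}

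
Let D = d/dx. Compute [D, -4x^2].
- 8 x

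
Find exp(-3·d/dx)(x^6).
x^{6} - 18 x^{5} + 135 x^{4} - 540 x^{3} + 1215 x^{2} - 1458 x + 729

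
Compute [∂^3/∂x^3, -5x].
-15\frac{d^{2}}{dx^{2}}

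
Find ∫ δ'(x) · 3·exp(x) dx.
-3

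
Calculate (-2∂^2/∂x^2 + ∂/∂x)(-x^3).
3 x \left(4 - x\right)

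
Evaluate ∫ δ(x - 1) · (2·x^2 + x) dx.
3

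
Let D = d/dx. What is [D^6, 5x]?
30D^{5}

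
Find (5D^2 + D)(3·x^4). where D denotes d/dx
12 x^{2} \left(x + 15\right)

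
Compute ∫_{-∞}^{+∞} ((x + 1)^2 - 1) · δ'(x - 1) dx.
-4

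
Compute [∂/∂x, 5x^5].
25 x^{4}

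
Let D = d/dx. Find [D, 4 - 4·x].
-4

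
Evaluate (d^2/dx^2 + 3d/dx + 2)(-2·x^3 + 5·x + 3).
- 4 x^{3} - 18 x^{2} - 2 x + 21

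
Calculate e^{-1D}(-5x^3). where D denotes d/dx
- 5 x^{3} + 15 x^{2} - 15 x + 5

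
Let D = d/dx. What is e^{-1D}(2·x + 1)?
2 x - 1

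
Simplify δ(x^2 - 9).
\frac{\delta(x + 3) + \delta(x - 3)}{6}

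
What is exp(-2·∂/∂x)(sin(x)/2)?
\frac{\sin{\left(x - 2 \right)}}{2}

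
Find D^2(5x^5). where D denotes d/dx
100 x^{3}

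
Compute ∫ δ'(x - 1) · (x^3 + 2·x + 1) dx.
-5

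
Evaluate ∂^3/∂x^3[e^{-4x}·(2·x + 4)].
32 \left(- 4 x - 5\right) e^{- 4 x}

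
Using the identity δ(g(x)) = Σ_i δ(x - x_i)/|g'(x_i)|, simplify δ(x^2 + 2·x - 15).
\frac{\delta(x + 5) + \delta(x - 3)}{8}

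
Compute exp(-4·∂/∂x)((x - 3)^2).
x^{2} - 14 x + 49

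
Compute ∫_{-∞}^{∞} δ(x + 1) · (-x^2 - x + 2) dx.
2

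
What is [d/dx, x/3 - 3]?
\frac{1}{3}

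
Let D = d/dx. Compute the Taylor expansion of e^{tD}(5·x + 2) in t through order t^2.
5 t + 5 x + 2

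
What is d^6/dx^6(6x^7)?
30240 x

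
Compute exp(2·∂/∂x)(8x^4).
8 x^{4} + 64 x^{3} + 192 x^{2} + 256 x + 128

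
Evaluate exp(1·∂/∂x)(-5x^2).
- 5 x^{2} - 10 x - 5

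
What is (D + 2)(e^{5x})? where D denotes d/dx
7 e^{5 x}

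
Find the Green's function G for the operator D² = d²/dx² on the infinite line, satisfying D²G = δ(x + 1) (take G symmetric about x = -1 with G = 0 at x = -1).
\frac{|x + 1|}{2}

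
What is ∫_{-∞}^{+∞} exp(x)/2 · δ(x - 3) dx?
\frac{e^{3}}{2}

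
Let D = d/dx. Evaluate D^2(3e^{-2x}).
12 e^{- 2 x}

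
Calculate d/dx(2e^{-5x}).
- 10 e^{- 5 x}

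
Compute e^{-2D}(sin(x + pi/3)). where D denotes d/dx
\sin{\left(x - 2 + \frac{\pi}{3} \right)}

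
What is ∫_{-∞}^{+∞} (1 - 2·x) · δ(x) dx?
1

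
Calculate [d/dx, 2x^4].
8 x^{3}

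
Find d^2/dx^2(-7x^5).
- 140 x^{3}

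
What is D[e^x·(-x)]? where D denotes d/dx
\left(- x - 1\right) e^{x}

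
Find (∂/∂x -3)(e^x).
- 2 e^{x}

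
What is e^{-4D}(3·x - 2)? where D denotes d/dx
3 x - 14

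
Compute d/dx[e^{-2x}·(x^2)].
2 x \left(1 - x\right) e^{- 2 x}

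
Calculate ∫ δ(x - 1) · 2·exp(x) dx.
2 e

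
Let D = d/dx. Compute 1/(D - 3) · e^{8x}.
\frac{e^{8 x}}{5}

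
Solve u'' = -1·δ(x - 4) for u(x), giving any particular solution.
-\frac{|x - 4|}{2}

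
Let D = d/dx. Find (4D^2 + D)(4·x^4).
16 x^{2} \left(x + 12\right)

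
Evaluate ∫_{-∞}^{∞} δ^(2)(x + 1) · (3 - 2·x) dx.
0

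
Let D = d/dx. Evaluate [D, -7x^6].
- 42 x^{5}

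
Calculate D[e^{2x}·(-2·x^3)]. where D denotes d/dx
x^{2} \left(- 4 x - 6\right) e^{2 x}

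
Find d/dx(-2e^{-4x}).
8 e^{- 4 x}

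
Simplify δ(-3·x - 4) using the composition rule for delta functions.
\frac{\delta(x + 4/3)}{3}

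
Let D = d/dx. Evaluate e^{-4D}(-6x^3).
- 6 x^{3} + 72 x^{2} - 288 x + 384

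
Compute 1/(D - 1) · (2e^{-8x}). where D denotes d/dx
- \frac{2 e^{- 8 x}}{9}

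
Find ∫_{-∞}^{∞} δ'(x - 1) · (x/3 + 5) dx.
- \frac{1}{3}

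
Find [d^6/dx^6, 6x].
36\frac{d^{5}}{dx^{5}}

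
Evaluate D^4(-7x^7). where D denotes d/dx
- 5880 x^{3}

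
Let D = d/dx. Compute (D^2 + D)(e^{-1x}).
0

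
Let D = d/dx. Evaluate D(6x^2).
12 x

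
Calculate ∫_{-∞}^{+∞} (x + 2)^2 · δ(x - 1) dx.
9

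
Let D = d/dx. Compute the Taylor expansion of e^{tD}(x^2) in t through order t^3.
t^{2} + 2 t x + x^{2}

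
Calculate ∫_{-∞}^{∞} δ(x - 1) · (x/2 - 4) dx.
- \frac{7}{2}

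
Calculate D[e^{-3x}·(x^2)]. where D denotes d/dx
x \left(2 - 3 x\right) e^{- 3 x}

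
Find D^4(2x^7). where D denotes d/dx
1680 x^{3}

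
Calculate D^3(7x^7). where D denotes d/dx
1470 x^{4}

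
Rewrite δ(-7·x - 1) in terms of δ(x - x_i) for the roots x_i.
\frac{\delta(x + 1/7)}{7}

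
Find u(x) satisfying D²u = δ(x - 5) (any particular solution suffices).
\frac{|x - 5|}{2}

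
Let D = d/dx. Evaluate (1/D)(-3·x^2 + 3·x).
- x^{3} + \frac{3 x^{2}}{2}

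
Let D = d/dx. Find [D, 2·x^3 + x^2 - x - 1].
6 x^{2} + 2 x - 1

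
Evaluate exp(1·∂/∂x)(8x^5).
8 x^{5} + 40 x^{4} + 80 x^{3} + 80 x^{2} + 40 x + 8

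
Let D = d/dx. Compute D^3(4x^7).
840 x^{4}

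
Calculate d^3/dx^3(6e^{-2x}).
- 48 e^{- 2 x}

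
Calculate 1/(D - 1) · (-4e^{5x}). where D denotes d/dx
- e^{5 x}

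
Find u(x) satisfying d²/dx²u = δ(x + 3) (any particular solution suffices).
\frac{|x + 3|}{2}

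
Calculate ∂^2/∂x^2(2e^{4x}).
32 e^{4 x}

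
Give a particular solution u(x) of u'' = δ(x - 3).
\frac{|x - 3|}{2}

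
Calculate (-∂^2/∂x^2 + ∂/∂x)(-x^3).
3 x \left(2 - x\right)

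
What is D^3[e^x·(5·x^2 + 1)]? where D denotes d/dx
\left(5 x^{2} + 30 x + 31\right) e^{x}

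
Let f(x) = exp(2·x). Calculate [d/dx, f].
2 e^{2 x}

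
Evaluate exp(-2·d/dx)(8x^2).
8 x^{2} - 32 x + 32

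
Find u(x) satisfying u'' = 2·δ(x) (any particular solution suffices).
|x|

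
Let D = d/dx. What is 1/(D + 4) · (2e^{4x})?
\frac{e^{4 x}}{4}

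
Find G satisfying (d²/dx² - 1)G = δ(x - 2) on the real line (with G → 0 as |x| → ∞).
-\frac{e^{-|x - 2|}}{2}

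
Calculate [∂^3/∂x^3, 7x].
21\frac{d^{2}}{dx^{2}}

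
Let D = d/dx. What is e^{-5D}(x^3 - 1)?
x^{3} - 15 x^{2} + 75 x - 126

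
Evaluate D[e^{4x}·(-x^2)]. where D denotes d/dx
2 x \left(- 2 x - 1\right) e^{4 x}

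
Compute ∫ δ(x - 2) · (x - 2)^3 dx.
0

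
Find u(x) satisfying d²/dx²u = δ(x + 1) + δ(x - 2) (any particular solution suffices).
\frac{|x + 1|}{2} + \frac{|x - 2|}{2}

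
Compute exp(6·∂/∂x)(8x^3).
8 x^{3} + 144 x^{2} + 864 x + 1728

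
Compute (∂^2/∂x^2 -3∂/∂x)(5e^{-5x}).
200 e^{- 5 x}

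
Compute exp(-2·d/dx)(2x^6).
2 x^{6} - 24 x^{5} + 120 x^{4} - 320 x^{3} + 480 x^{2} - 384 x + 128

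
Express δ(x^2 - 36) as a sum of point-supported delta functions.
\frac{\delta(x - 6) + \delta(x + 6)}{12}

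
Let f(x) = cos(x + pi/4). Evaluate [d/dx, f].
- \sin{\left(x + \frac{\pi}{4} \right)}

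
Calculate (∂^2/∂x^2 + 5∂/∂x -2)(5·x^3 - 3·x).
- 10 x^{3} + 75 x^{2} + 36 x - 15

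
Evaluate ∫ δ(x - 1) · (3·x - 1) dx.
2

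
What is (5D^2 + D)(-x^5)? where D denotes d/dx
5 x^{3} \left(- x - 20\right)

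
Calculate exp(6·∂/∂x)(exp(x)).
e^{x + 6}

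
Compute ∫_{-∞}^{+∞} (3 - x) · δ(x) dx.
3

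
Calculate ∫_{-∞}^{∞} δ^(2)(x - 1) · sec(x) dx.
\left(1 + 2 \tan^{2}{\left(1 \right)}\right) \sec{\left(1 \right)}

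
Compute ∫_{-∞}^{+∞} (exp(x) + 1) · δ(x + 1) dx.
e^{-1} + 1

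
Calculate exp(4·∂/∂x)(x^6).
x^{6} + 24 x^{5} + 240 x^{4} + 1280 x^{3} + 3840 x^{2} + 6144 x + 4096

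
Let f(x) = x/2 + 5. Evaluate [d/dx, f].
\frac{1}{2}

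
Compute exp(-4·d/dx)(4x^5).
4 x^{5} - 80 x^{4} + 640 x^{3} - 2560 x^{2} + 5120 x - 4096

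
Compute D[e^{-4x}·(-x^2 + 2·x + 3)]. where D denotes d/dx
2 \left(2 x^{2} - 5 x - 5\right) e^{- 4 x}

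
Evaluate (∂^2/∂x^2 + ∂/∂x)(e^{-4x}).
12 e^{- 4 x}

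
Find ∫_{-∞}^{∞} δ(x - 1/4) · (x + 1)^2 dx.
\frac{25}{16}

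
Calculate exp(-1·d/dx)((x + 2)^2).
x^{2} + 2 x + 1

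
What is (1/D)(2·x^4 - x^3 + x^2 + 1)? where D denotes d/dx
\frac{2 x^{5}}{5} - \frac{x^{4}}{4} + \frac{x^{3}}{3} + x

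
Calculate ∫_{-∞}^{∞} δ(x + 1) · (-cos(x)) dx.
- \cos{\left(1 \right)}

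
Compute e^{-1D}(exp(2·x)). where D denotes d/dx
e^{2 x - 2}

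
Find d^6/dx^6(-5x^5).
0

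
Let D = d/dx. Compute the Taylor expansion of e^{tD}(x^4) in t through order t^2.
x^{2} \left(6 t^{2} + 4 t x + x^{2}\right)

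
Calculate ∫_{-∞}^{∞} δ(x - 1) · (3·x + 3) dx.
6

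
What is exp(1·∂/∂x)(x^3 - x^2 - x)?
x^{3} + 2 x^{2} - 1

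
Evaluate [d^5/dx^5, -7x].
-35\frac{d^{4}}{dx^{4}}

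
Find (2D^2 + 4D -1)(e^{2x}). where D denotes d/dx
15 e^{2 x}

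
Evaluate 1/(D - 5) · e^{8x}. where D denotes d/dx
\frac{e^{8 x}}{3}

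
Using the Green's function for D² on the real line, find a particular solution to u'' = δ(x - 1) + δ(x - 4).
\frac{|x - 1|}{2} + \frac{|x - 4|}{2}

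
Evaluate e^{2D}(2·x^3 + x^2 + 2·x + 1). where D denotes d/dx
2 x^{3} + 13 x^{2} + 30 x + 25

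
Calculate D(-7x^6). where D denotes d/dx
- 42 x^{5}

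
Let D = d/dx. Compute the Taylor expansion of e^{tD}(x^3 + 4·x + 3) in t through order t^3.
t^{3} + 3 t^{2} x + t \left(3 x^{2} + 4\right) + x^{3} + 4 x + 3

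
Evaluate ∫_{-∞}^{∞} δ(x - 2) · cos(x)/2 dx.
\frac{\cos{\left(2 \right)}}{2}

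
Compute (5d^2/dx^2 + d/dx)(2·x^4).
8 x^{2} \left(x + 15\right)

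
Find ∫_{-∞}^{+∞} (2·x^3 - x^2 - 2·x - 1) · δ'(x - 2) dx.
-18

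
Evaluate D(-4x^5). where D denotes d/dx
- 20 x^{4}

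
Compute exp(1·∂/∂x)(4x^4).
4 x^{4} + 16 x^{3} + 24 x^{2} + 16 x + 4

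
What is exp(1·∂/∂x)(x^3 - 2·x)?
x^{3} + 3 x^{2} + x - 1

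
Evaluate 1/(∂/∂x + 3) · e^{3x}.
\frac{e^{3 x}}{6}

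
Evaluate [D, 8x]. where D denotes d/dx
8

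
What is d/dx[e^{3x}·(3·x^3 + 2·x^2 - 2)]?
\left(9 x^{3} + 15 x^{2} + 4 x - 6\right) e^{3 x}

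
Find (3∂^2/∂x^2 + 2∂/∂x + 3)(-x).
- 3 x - 2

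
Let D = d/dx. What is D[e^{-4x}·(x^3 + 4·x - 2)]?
\left(- 4 x^{3} + 3 x^{2} - 16 x + 12\right) e^{- 4 x}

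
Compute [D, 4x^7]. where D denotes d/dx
28 x^{6}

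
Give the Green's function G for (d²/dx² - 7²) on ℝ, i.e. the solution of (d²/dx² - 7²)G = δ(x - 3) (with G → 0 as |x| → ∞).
-\frac{e^{-7|x - 3|}}{14}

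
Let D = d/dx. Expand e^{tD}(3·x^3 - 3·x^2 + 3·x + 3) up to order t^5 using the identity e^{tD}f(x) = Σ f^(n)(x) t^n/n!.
3 t^{3} + 3 t^{2} \left(3 x - 1\right) + 3 t \left(3 x^{2} - 2 x + 1\right) + 3 x^{3} - 3 x^{2} + 3 x + 3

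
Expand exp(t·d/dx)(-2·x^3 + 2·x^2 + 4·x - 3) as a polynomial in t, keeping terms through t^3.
- 2 t^{3} + t^{2} \left(2 - 6 x\right) + 2 t \left(- 3 x^{2} + 2 x + 2\right) - 2 x^{3} + 2 x^{2} + 4 x - 3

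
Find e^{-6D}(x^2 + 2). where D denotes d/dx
x^{2} - 12 x + 38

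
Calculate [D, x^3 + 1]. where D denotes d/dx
3 x^{2}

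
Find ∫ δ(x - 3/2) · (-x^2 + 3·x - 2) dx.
\frac{1}{4}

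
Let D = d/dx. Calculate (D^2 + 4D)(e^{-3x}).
- 3 e^{- 3 x}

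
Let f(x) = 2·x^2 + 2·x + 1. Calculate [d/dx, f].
4 x + 2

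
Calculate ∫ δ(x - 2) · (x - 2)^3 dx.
0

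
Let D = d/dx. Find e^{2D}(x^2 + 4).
x^{2} + 4 x + 8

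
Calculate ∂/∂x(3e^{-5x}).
- 15 e^{- 5 x}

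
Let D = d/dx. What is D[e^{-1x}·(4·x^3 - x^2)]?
x \left(- 4 x^{2} + 13 x - 2\right) e^{- x}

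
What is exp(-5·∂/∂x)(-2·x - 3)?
7 - 2 x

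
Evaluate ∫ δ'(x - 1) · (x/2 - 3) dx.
- \frac{1}{2}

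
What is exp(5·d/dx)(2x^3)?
2 x^{3} + 30 x^{2} + 150 x + 250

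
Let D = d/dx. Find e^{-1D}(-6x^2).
- 6 x^{2} + 12 x - 6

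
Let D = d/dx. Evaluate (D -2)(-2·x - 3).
4 x + 4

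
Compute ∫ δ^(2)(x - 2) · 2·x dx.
0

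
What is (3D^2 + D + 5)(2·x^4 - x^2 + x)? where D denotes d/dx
10 x^{4} + 8 x^{3} + 67 x^{2} + 3 x - 5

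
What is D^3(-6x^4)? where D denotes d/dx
- 144 x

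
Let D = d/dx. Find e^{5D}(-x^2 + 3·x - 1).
- x^{2} - 7 x - 11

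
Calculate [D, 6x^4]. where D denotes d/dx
24 x^{3}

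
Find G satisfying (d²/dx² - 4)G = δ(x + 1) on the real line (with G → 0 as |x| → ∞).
-\frac{e^{-2|x + 1|}}{4}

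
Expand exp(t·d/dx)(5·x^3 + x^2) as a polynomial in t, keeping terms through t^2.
t^{2} \left(15 x + 1\right) + t x \left(15 x + 2\right) + 5 x^{3} + x^{2}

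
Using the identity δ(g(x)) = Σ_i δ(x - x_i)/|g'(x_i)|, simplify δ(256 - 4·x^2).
\frac{\delta(x - 8) + \delta(x + 8)}{64}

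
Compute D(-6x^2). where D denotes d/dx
- 12 x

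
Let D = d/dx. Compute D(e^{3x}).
3 e^{3 x}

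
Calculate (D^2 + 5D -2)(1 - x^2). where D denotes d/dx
2 x^{2} - 10 x - 4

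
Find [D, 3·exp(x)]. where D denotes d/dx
3 e^{x}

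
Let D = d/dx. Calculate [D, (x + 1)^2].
2 x + 2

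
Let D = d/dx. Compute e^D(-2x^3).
- 2 x^{3} - 6 x^{2} - 6 x - 2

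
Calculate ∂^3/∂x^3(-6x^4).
- 144 x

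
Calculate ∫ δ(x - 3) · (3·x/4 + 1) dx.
\frac{13}{4}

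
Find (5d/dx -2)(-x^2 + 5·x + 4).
2 x^{2} - 20 x + 17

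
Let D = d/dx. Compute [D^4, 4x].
16D^{3}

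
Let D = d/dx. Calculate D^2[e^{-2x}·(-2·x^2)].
4 \left(- 2 x^{2} + 4 x - 1\right) e^{- 2 x}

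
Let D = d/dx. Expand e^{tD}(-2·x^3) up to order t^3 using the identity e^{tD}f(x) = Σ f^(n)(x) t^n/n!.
- 2 t^{3} - 6 t^{2} x - 6 t x^{2} - 2 x^{3}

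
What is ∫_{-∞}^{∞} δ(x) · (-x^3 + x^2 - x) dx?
0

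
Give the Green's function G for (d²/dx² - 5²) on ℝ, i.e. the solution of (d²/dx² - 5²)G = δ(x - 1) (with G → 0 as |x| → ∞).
-\frac{e^{-5|x - 1|}}{10}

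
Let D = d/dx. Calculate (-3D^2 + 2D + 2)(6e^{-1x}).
- 18 e^{- x}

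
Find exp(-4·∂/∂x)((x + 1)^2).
x^{2} - 6 x + 9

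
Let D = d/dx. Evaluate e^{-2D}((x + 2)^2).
x^{2}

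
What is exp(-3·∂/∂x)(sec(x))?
\sec{\left(x - 3 \right)}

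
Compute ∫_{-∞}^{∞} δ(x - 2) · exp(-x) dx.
e^{-2}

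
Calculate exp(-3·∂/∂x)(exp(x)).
e^{x - 3}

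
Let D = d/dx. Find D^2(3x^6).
90 x^{4}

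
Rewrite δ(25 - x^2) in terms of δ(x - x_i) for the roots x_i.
\frac{\delta(x - 5) + \delta(x + 5)}{10}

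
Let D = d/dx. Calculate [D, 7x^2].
14 x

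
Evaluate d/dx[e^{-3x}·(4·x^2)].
4 x \left(2 - 3 x\right) e^{- 3 x}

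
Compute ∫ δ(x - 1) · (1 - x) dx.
0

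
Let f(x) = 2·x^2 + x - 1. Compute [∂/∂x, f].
4 x + 1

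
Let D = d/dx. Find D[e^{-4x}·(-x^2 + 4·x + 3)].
2 \left(2 x^{2} - 9 x - 4\right) e^{- 4 x}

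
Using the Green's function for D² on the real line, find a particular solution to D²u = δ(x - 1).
\frac{|x - 1|}{2}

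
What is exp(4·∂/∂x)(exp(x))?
e^{x + 4}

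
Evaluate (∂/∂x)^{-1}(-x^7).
- \frac{x^{8}}{8}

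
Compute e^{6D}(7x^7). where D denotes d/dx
7 x^{7} + 294 x^{6} + 5292 x^{5} + 52920 x^{4} + 317520 x^{3} + 1143072 x^{2} + 2286144 x + 1959552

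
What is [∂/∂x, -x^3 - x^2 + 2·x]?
- 3 x^{2} - 2 x + 2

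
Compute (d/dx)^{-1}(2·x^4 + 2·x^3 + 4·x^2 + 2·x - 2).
\frac{2 x^{5}}{5} + \frac{x^{4}}{2} + \frac{4 x^{3}}{3} + x^{2} - 2 x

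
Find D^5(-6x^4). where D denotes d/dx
0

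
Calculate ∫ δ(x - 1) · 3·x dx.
3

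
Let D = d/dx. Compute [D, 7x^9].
63 x^{8}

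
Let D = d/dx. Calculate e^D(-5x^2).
- 5 x^{2} - 10 x - 5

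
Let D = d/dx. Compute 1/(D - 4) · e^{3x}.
- e^{3 x}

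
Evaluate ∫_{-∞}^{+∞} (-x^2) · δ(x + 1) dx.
-1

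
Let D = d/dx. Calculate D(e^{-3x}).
- 3 e^{- 3 x}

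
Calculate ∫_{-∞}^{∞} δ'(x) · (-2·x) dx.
2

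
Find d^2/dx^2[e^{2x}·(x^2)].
\left(4 x^{2} + 8 x + 2\right) e^{2 x}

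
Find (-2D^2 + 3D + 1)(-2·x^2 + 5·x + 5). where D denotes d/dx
- 2 x^{2} - 7 x + 28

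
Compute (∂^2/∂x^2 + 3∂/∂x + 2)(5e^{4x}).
150 e^{4 x}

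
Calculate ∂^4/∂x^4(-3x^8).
- 5040 x^{4}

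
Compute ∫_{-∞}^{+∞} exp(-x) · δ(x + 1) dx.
e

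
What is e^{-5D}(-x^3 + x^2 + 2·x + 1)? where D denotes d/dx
- x^{3} + 16 x^{2} - 83 x + 141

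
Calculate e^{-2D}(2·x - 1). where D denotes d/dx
2 x - 5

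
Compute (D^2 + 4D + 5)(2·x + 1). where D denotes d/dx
10 x + 13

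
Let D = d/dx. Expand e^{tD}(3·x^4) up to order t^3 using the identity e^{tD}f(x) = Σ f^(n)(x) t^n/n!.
3 x \left(4 t^{3} + 6 t^{2} x + 4 t x^{2} + x^{3}\right)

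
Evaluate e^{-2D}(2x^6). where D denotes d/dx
2 x^{6} - 24 x^{5} + 120 x^{4} - 320 x^{3} + 480 x^{2} - 384 x + 128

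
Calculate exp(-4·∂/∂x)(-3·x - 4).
8 - 3 x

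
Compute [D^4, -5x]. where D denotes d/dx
-20D^{3}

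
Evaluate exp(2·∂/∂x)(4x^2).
4 x^{2} + 16 x + 16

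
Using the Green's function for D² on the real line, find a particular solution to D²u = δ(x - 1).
\frac{|x - 1|}{2}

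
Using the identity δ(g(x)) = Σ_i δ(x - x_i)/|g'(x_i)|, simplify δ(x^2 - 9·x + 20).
\frac{\delta(x - 5) + \delta(x - 4)}{1}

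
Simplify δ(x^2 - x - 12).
\frac{\delta(x - 4) + \delta(x + 3)}{7}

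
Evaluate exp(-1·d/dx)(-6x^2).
- 6 x^{2} + 12 x - 6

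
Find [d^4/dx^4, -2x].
-8\frac{d^{3}}{dx^{3}}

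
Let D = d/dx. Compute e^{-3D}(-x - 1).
2 - x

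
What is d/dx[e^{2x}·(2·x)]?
\left(4 x + 2\right) e^{2 x}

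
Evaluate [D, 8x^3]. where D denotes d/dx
24 x^{2}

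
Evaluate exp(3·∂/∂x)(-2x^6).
- 2 x^{6} - 36 x^{5} - 270 x^{4} - 1080 x^{3} - 2430 x^{2} - 2916 x - 1458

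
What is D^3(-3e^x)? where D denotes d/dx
- 3 e^{x}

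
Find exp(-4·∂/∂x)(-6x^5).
- 6 x^{5} + 120 x^{4} - 960 x^{3} + 3840 x^{2} - 7680 x + 6144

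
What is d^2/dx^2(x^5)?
20 x^{3}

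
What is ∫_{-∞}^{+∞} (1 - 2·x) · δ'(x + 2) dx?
2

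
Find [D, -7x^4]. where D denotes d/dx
- 28 x^{3}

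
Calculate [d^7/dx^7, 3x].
21\frac{d^{6}}{dx^{6}}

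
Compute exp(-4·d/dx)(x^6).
x^{6} - 24 x^{5} + 240 x^{4} - 1280 x^{3} + 3840 x^{2} - 6144 x + 4096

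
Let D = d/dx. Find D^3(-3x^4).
- 72 x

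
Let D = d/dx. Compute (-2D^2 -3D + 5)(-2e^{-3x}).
8 e^{- 3 x}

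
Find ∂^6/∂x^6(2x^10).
302400 x^{4}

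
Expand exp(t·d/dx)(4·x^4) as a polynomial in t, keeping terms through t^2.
4 x^{2} \left(6 t^{2} + 4 t x + x^{2}\right)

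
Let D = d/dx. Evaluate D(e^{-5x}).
- 5 e^{- 5 x}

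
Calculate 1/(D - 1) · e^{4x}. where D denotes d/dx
\frac{e^{4 x}}{3}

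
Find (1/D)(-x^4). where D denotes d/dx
- \frac{x^{5}}{5}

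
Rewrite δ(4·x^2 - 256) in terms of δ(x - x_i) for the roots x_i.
\frac{\delta(x - 8) + \delta(x + 8)}{64}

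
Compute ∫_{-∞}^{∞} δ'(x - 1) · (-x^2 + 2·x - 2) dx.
0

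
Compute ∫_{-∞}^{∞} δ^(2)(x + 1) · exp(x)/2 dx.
\frac{1}{2 e}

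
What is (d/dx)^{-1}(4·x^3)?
x^{4}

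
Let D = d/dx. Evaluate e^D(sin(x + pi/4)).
\sin{\left(x + \frac{\pi}{4} + 1 \right)}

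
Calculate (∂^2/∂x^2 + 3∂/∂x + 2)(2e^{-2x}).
0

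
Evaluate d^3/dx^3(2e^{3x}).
54 e^{3 x}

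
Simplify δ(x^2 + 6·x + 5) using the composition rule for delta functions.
\frac{\delta(x + 1) + \delta(x + 5)}{4}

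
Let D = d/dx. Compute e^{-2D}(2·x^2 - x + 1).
2 x^{2} - 9 x + 11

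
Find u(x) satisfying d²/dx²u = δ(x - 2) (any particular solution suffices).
\frac{|x - 2|}{2}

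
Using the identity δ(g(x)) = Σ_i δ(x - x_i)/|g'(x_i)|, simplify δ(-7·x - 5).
\frac{\delta(x + 5/7)}{7}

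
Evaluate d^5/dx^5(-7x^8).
- 47040 x^{3}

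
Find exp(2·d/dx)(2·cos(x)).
2 \cos{\left(x + 2 \right)}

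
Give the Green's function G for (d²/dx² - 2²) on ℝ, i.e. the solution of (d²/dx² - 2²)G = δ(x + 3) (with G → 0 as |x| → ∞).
-\frac{e^{-2|x + 3|}}{4}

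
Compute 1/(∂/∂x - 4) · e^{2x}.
- \frac{e^{2 x}}{2}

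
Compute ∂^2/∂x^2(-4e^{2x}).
- 16 e^{2 x}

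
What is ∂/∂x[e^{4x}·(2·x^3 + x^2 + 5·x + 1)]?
\left(8 x^{3} + 10 x^{2} + 22 x + 9\right) e^{4 x}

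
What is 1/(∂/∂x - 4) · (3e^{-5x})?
- \frac{e^{- 5 x}}{3}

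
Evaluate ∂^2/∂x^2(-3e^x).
- 3 e^{x}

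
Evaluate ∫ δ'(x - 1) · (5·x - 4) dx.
-5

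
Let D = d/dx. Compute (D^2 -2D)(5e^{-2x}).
40 e^{- 2 x}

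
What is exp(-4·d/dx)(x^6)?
x^{6} - 24 x^{5} + 240 x^{4} - 1280 x^{3} + 3840 x^{2} - 6144 x + 4096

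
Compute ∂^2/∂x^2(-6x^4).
- 72 x^{2}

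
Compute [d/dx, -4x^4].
- 16 x^{3}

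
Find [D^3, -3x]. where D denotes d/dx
-9D^{2}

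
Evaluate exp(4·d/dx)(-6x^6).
- 6 x^{6} - 144 x^{5} - 1440 x^{4} - 7680 x^{3} - 23040 x^{2} - 36864 x - 24576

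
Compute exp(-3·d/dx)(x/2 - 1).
\frac{x}{2} - \frac{5}{2}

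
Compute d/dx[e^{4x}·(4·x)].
\left(16 x + 4\right) e^{4 x}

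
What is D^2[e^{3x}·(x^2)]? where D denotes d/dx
\left(9 x^{2} + 12 x + 2\right) e^{3 x}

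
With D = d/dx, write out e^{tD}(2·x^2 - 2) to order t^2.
2 t^{2} + 4 t x + 2 x^{2} - 2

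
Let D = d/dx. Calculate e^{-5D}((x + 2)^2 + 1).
x^{2} - 6 x + 10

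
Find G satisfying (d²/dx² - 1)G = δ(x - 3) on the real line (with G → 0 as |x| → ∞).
-\frac{e^{-|x - 3|}}{2}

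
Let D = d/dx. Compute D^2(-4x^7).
- 168 x^{5}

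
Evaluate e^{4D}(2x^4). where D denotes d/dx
2 x^{4} + 32 x^{3} + 192 x^{2} + 512 x + 512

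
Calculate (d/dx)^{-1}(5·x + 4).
\frac{5 x^{2}}{2} + 4 x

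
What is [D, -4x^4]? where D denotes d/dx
- 16 x^{3}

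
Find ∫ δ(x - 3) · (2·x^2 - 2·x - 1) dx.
11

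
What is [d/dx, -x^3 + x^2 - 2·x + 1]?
- 3 x^{2} + 2 x - 2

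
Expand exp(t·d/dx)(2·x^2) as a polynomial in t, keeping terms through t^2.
2 t^{2} + 4 t x + 2 x^{2}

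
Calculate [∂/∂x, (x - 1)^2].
2 x - 2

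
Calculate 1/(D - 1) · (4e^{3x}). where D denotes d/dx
2 e^{3 x}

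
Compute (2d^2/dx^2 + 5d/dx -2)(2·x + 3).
4 - 4 x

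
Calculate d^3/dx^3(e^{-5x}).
- 125 e^{- 5 x}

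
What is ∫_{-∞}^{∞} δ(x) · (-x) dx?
0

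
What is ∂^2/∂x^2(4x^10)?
360 x^{8}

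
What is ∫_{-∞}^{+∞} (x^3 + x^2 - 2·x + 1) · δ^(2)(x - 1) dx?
8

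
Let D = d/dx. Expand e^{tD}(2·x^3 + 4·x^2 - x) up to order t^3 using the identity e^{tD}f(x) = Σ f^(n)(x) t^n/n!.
2 t^{3} + t^{2} \left(6 x + 4\right) + t \left(6 x^{2} + 8 x - 1\right) + 2 x^{3} + 4 x^{2} - x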